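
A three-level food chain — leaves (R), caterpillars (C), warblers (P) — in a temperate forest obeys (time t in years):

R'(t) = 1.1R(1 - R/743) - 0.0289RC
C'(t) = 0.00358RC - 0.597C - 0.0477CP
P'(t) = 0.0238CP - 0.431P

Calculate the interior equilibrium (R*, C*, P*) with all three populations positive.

R* ≈ 389, C* ≈ 18.1, P* ≈ 16.7

From dP/dt = 0: 0.0238C* = 0.431, so C* = 18.1.
From dR/dt = 0: 1.1(1 - R*/743) = 0.0289·18.1, giving R* = 743·(1 - 0.476) = 389.
From dC/dt = 0: 0.00358·389 - 0.597 = 0.0477P*, so P* = 0.797/0.0477 = 16.7.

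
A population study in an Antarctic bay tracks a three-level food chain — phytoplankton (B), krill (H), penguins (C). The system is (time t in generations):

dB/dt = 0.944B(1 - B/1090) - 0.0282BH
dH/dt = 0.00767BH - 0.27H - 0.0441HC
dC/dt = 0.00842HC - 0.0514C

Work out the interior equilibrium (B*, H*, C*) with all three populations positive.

From dC/dt = 0: 0.00842H* = 0.0514, so H* = 6.1.
From dB/dt = 0: 0.944(1 - B*/1090) = 0.0282·6.1, giving B* = 1090·(1 - 0.182) = 891.
From dH/dt = 0: 0.00767·891 - 0.27 = 0.0441C*, so C* = 6.57/0.0441 = 149.

B* ≈ 891, H* ≈ 6.1, C* ≈ 149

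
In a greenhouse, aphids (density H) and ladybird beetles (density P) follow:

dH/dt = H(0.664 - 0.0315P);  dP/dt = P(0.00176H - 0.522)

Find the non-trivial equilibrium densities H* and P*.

H* ≈ 297, P* ≈ 21.1

Set dP/dt = 0 with P > 0: 0.00176H - 0.522 = 0, so H* = 0.522/0.00176 = 297.
Set dH/dt = 0 with H > 0: 0.664 - 0.0315P = 0, so P* = 0.664/0.0315 = 21.1.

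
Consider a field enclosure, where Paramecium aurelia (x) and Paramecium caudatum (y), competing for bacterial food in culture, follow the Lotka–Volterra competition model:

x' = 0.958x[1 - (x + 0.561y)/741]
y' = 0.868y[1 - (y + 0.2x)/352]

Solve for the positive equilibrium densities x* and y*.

Setting both brackets to zero gives the nullclines x + 0.561y = 741 and 0.2x + y = 352.
Substituting y = 352 - 0.2x into the first: x(1 - 0.561·0.2) = 741 - 0.561·352.
So x* = 544/0.888 = 612, and then y* = 352 - 0.2·612 = 230.

x* ≈ 612, y* ≈ 230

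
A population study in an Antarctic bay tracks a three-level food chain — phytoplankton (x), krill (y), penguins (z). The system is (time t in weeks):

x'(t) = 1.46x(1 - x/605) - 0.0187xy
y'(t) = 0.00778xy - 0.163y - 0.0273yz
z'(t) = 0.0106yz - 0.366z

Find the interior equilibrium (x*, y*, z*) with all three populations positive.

From dz/dt = 0: 0.0106y* = 0.366, so y* = 34.5.
From dx/dt = 0: 1.46(1 - x*/605) = 0.0187·34.5, giving x* = 605·(1 - 0.442) = 337.
From dy/dt = 0: 0.00778·337 - 0.163 = 0.0273z*, so z* = 2.46/0.0273 = 90.2.

x* ≈ 337, y* ≈ 34.5, z* ≈ 90.2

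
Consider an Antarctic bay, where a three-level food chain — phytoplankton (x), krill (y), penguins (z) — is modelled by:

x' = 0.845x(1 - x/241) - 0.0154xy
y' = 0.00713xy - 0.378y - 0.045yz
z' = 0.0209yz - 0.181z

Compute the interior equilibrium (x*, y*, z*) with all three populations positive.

x* ≈ 203, y* ≈ 8.66, z* ≈ 23.8

From dz/dt = 0: 0.0209y* = 0.181, so y* = 8.66.
From dx/dt = 0: 0.845(1 - x*/241) = 0.0154·8.66, giving x* = 241·(1 - 0.158) = 203.
From dy/dt = 0: 0.00713·203 - 0.378 = 0.045z*, so z* = 1.07/0.045 = 23.8.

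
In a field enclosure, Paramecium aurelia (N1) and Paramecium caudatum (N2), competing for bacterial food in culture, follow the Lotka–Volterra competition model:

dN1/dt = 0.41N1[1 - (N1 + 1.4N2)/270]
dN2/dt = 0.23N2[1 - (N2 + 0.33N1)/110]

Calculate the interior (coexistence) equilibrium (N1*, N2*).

N1* ≈ 216, N2* ≈ 38.8

Setting both brackets to zero gives the nullclines N1 + 1.4N2 = 270 and 0.33N1 + N2 = 110.
Substituting N2 = 110 - 0.33N1 into the first: N1(1 - 1.4·0.33) = 270 - 1.4·110.
So N1* = 116/0.538 = 216, and then N2* = 110 - 0.33·216 = 38.8.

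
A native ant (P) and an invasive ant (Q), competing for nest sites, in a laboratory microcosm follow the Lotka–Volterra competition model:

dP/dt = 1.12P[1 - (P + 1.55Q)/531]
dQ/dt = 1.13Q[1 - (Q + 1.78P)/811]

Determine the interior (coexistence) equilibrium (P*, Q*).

P* ≈ 413, Q* ≈ 76.3

Setting both brackets to zero gives the nullclines P + 1.55Q = 531 and 1.78P + Q = 811.
Substituting Q = 811 - 1.78P into the first: P(1 - 1.55·1.78) = 531 - 1.55·811.
So P* = -726/-1.76 = 413, and then Q* = 811 - 1.78·413 = 76.3.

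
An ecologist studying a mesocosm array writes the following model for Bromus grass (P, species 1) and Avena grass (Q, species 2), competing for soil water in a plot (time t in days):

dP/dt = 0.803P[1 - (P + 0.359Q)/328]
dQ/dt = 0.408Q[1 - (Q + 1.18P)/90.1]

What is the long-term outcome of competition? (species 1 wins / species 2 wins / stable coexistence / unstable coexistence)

species 1 excludes species 2

Compare the nullcline intercepts: K1/α12 = 328/0.359 = 914 > K2 = 90.1; K2/α21 = 90.1/1.18 = 76.4 < K1 = 328.
Since the inequalities point opposite ways, species 1 can invade but species 2 cannot.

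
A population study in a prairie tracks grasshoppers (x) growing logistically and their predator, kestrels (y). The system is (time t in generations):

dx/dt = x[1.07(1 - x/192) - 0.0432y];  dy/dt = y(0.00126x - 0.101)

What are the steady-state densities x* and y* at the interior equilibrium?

x* ≈ 80.2, y* ≈ 14.4

From dy/dt = 0 with y > 0: 0.00126x* = 0.101, so x* = 80.2.
Substitute into dx/dt = 0: 1.07(1 - 80.2/192) = 0.0432y*.
The bracket is 0.583, giving y* = 0.623/0.0432 = 14.4.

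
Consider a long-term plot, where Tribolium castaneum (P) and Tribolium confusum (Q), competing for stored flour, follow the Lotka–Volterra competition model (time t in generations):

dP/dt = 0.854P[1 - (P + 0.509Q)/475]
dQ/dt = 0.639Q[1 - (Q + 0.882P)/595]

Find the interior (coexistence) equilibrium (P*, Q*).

Setting both brackets to zero gives the nullclines P + 0.509Q = 475 and 0.882P + Q = 595.
Substituting Q = 595 - 0.882P into the first: P(1 - 0.509·0.882) = 475 - 0.509·595.
So P* = 172/0.551 = 312, and then Q* = 595 - 0.882·312 = 319.

P* ≈ 312, Q* ≈ 319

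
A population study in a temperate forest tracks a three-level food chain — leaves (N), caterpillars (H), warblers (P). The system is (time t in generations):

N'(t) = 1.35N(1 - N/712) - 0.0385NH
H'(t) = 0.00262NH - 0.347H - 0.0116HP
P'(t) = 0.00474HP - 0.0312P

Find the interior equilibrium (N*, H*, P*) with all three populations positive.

N* ≈ 578, H* ≈ 6.58, P* ≈ 101

From dP/dt = 0: 0.00474H* = 0.0312, so H* = 6.58.
From dN/dt = 0: 1.35(1 - N*/712) = 0.0385·6.58, giving N* = 712·(1 - 0.188) = 578.
From dH/dt = 0: 0.00262·578 - 0.347 = 0.0116P*, so P* = 1.17/0.0116 = 101.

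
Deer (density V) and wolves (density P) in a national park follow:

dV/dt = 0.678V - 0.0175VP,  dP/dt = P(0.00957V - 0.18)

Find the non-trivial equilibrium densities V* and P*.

Set dP/dt = 0 with P > 0: 0.00957V - 0.18 = 0, so V* = 0.18/0.00957 = 18.8.
Set dV/dt = 0 with V > 0: 0.678 - 0.0175P = 0, so P* = 0.678/0.0175 = 38.7.

V* ≈ 18.8, P* ≈ 38.7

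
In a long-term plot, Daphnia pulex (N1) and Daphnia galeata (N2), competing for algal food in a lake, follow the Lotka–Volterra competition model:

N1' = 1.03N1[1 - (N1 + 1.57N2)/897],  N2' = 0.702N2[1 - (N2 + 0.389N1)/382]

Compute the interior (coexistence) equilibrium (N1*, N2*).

Setting both brackets to zero gives the nullclines N1 + 1.57N2 = 897 and 0.389N1 + N2 = 382.
Substituting N2 = 382 - 0.389N1 into the first: N1(1 - 1.57·0.389) = 897 - 1.57·382.
So N1* = 297/0.389 = 764, and then N2* = 382 - 0.389·764 = 84.9.

N1* ≈ 764, N2* ≈ 84.9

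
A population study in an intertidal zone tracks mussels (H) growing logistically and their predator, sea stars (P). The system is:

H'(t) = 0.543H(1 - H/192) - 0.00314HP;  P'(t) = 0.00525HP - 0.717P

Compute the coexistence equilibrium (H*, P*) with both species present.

H* ≈ 137, P* ≈ 49.9

From dP/dt = 0 with P > 0: 0.00525H* = 0.717, so H* = 137.
Substitute into dH/dt = 0: 0.543(1 - 137/192) = 0.00314P*.
The bracket is 0.289, giving P* = 0.157/0.00314 = 49.9.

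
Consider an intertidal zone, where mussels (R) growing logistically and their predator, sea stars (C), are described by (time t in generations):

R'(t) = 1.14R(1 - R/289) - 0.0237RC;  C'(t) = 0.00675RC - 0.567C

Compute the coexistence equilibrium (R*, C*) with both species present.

From dC/dt = 0 with C > 0: 0.00675R* = 0.567, so R* = 84.
Substitute into dR/dt = 0: 1.14(1 - 84/289) = 0.0237C*.
The bracket is 0.709, giving C* = 0.809/0.0237 = 34.1.

R* ≈ 84, C* ≈ 34.1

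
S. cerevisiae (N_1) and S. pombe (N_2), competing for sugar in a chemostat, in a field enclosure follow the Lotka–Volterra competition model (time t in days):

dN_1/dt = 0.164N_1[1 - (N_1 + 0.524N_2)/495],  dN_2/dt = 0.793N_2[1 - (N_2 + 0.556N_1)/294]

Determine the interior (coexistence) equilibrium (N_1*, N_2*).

Setting both brackets to zero gives the nullclines N_1 + 0.524N_2 = 495 and 0.556N_1 + N_2 = 294.
Substituting N_2 = 294 - 0.556N_1 into the first: N_1(1 - 0.524·0.556) = 495 - 0.524·294.
So N_1* = 341/0.709 = 481, and then N_2* = 294 - 0.556·481 = 26.5.

N_1* ≈ 481, N_2* ≈ 26.5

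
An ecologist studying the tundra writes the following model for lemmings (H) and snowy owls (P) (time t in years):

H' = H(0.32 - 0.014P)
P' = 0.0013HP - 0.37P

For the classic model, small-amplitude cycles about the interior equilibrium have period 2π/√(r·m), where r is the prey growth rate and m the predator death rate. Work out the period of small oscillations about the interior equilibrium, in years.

Here r = 0.32 and m = 0.37, so r·m = 0.118.
ω = √0.118 = 0.344 per year, hence T = 2π/ω ≈ 18.3 years.

T ≈ 18.3 years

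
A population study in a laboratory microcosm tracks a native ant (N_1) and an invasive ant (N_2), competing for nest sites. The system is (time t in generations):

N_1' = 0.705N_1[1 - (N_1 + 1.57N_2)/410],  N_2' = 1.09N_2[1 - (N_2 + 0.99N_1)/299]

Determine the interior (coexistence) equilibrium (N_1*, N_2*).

Setting both brackets to zero gives the nullclines N_1 + 1.57N_2 = 410 and 0.99N_1 + N_2 = 299.
Substituting N_2 = 299 - 0.99N_1 into the first: N_1(1 - 1.57·0.99) = 410 - 1.57·299.
So N_1* = -59.4/-0.554 = 107, and then N_2* = 299 - 0.99·107 = 193.

N_1* ≈ 107, N_2* ≈ 193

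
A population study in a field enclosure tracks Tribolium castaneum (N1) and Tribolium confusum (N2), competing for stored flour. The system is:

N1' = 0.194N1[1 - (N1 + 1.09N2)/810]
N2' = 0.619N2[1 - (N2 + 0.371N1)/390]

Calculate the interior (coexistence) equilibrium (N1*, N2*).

N1* ≈ 646, N2* ≈ 150

Setting both brackets to zero gives the nullclines N1 + 1.09N2 = 810 and 0.371N1 + N2 = 390.
Substituting N2 = 390 - 0.371N1 into the first: N1(1 - 1.09·0.371) = 810 - 1.09·390.
So N1* = 385/0.596 = 646, and then N2* = 390 - 0.371·646 = 150.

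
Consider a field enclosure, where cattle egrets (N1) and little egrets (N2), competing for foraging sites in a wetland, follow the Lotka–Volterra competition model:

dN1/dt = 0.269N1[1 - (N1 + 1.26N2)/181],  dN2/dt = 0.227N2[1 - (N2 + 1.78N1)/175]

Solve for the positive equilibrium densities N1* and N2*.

N1* ≈ 31.8, N2* ≈ 118

Setting both brackets to zero gives the nullclines N1 + 1.26N2 = 181 and 1.78N1 + N2 = 175.
Substituting N2 = 175 - 1.78N1 into the first: N1(1 - 1.26·1.78) = 181 - 1.26·175.
So N1* = -39.5/-1.24 = 31.8, and then N2* = 175 - 1.78·31.8 = 118.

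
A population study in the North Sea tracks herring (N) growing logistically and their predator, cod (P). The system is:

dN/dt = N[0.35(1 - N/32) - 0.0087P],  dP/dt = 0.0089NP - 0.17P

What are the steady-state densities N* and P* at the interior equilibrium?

N* ≈ 19.1, P* ≈ 16.2

From dP/dt = 0 with P > 0: 0.0089N* = 0.17, so N* = 19.1.
Substitute into dN/dt = 0: 0.35(1 - 19.1/32) = 0.0087P*.
The bracket is 0.403, giving P* = 0.141/0.0087 = 16.2.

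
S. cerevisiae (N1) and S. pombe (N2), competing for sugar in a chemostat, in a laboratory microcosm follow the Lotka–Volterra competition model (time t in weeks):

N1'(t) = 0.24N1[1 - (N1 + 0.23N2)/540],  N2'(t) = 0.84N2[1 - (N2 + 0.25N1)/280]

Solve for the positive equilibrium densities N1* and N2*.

Setting both brackets to zero gives the nullclines N1 + 0.23N2 = 540 and 0.25N1 + N2 = 280.
Substituting N2 = 280 - 0.25N1 into the first: N1(1 - 0.23·0.25) = 540 - 0.23·280.
So N1* = 476/0.943 = 505, and then N2* = 280 - 0.25·505 = 154.

N1* ≈ 505, N2* ≈ 154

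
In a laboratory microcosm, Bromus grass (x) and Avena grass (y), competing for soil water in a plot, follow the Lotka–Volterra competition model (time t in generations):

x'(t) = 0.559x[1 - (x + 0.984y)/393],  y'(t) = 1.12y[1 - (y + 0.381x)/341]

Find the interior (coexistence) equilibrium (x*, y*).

x* ≈ 91.9, y* ≈ 306

Setting both brackets to zero gives the nullclines x + 0.984y = 393 and 0.381x + y = 341.
Substituting y = 341 - 0.381x into the first: x(1 - 0.984·0.381) = 393 - 0.984·341.
So x* = 57.5/0.625 = 91.9, and then y* = 341 - 0.381·91.9 = 306.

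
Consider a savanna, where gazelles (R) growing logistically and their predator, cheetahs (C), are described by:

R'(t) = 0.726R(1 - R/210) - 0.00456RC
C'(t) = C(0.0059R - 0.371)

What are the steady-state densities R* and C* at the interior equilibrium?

R* ≈ 62.9, C* ≈ 112

From dC/dt = 0 with C > 0: 0.0059R* = 0.371, so R* = 62.9.
Substitute into dR/dt = 0: 0.726(1 - 62.9/210) = 0.00456C*.
The bracket is 0.701, giving C* = 0.509/0.00456 = 112.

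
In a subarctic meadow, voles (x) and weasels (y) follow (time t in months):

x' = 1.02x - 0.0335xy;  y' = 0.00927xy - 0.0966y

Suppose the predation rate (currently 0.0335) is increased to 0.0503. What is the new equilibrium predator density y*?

y* ≈ 20.3

At the interior fixed point, setting dx/dt = 0 with x > 0 fixes y* = (prey growth rate)/(xy coefficient) — independent of the other coefficients.
With the change, y* = 1.02/0.0503 = 20.3; it falls from 30.4.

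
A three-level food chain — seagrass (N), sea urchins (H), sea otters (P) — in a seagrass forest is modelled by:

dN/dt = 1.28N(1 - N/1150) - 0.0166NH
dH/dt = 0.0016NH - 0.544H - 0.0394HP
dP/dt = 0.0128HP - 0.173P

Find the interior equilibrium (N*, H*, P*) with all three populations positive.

From dP/dt = 0: 0.0128H* = 0.173, so H* = 13.5.
From dN/dt = 0: 1.28(1 - N*/1150) = 0.0166·13.5, giving N* = 1150·(1 - 0.175) = 948.
From dH/dt = 0: 0.0016·948 - 0.544 = 0.0394P*, so P* = 0.973/0.0394 = 24.7.

N* ≈ 948, H* ≈ 13.5, P* ≈ 24.7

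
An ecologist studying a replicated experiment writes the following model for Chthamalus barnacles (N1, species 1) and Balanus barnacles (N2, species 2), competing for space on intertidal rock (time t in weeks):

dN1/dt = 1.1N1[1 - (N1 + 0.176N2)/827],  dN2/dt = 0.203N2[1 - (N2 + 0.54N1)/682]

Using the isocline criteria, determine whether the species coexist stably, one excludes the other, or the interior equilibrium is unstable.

stable coexistence

Compare the nullcline intercepts: K1/α12 = 827/0.176 = 4700 > K2 = 682; K2/α21 = 682/0.54 = 1260 > K1 = 827.
Since both inequalities hold, each species can invade when rare, so the interior equilibrium is stable.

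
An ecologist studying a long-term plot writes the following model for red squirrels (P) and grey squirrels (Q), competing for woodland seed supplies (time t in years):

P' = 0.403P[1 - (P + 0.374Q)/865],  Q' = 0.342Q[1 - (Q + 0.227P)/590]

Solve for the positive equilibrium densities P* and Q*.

Setting both brackets to zero gives the nullclines P + 0.374Q = 865 and 0.227P + Q = 590.
Substituting Q = 590 - 0.227P into the first: P(1 - 0.374·0.227) = 865 - 0.374·590.
So P* = 644/0.915 = 704, and then Q* = 590 - 0.227·704 = 430.

P* ≈ 704, Q* ≈ 430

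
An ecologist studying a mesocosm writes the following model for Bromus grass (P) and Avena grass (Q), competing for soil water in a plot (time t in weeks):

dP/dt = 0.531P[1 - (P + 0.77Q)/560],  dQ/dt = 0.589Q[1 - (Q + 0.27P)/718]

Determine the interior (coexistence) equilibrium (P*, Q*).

P* ≈ 9.01, Q* ≈ 716

Setting both brackets to zero gives the nullclines P + 0.77Q = 560 and 0.27P + Q = 718.
Substituting Q = 718 - 0.27P into the first: P(1 - 0.77·0.27) = 560 - 0.77·718.
So P* = 7.14/0.792 = 9.01, and then Q* = 718 - 0.27·9.01 = 716.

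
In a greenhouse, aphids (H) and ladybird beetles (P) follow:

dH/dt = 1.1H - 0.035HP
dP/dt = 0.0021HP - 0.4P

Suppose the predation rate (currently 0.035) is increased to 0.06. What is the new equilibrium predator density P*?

P* ≈ 18.3

At the interior fixed point, setting dH/dt = 0 with H > 0 fixes P* = (prey growth rate)/(HP coefficient) — independent of the other coefficients.
With the change, P* = 1.1/0.06 = 18.3; it falls from 31.4.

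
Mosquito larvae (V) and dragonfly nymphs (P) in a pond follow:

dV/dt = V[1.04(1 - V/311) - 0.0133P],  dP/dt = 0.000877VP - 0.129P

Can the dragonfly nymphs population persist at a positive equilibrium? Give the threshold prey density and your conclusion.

The predator equation gives dP/dt > 0 only when V > 0.129/0.000877 = 147.
Without the predator, V → K = 311. Since 311 > 147, the predator can invade and persist.

Threshold V = 147; K > 147, so yes, the predator persists.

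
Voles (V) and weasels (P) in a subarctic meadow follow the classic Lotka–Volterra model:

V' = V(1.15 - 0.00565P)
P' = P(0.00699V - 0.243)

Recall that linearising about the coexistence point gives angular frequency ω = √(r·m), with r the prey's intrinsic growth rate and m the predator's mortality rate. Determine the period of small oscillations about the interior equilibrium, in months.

T ≈ 11.9 months

Here r = 1.15 and m = 0.243, so r·m = 0.279.
ω = √0.279 = 0.529 per month, hence T = 2π/ω ≈ 11.9 months.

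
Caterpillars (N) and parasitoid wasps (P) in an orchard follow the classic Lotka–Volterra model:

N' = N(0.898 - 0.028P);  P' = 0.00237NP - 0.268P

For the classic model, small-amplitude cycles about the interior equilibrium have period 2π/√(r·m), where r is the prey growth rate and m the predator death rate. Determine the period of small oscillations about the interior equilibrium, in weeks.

Here r = 0.898 and m = 0.268, so r·m = 0.241.
ω = √0.241 = 0.491 per week, hence T = 2π/ω ≈ 12.8 weeks.

T ≈ 12.8 weeks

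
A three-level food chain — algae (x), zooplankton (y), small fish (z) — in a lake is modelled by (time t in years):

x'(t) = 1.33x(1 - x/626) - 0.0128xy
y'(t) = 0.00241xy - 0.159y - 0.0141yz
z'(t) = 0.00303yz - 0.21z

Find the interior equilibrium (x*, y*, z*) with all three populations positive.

From dz/dt = 0: 0.00303y* = 0.21, so y* = 69.3.
From dx/dt = 0: 1.33(1 - x*/626) = 0.0128·69.3, giving x* = 626·(1 - 0.667) = 208.
From dy/dt = 0: 0.00241·208 - 0.159 = 0.0141z*, so z* = 0.343/0.0141 = 24.4.

x* ≈ 208, y* ≈ 69.3, z* ≈ 24.4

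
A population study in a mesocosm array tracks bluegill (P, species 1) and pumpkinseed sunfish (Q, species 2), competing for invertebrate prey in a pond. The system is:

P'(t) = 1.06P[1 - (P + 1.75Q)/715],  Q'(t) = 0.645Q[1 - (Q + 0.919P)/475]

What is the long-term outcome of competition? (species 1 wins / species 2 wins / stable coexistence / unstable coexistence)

Compare the nullcline intercepts: K1/α12 = 715/1.75 = 409 < K2 = 475; K2/α21 = 475/0.919 = 517 < K1 = 715.
Since both are reversed, neither can invade when rare; the interior point is a saddle.

unstable coexistence (outcome depends on initial conditions)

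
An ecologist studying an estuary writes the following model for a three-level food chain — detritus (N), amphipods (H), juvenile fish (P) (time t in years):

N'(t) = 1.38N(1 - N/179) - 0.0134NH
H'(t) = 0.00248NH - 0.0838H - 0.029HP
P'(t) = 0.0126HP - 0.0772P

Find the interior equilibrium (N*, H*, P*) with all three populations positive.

N* ≈ 168, H* ≈ 6.13, P* ≈ 11.5

From dP/dt = 0: 0.0126H* = 0.0772, so H* = 6.13.
From dN/dt = 0: 1.38(1 - N*/179) = 0.0134·6.13, giving N* = 179·(1 - 0.0595) = 168.
From dH/dt = 0: 0.00248·168 - 0.0838 = 0.029P*, so P* = 0.334/0.029 = 11.5.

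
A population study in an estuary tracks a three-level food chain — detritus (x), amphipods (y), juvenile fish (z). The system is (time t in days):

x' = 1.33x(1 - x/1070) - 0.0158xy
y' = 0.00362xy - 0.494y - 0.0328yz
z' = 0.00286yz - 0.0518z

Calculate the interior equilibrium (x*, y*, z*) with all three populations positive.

From dz/dt = 0: 0.00286y* = 0.0518, so y* = 18.1.
From dx/dt = 0: 1.33(1 - x*/1070) = 0.0158·18.1, giving x* = 1070·(1 - 0.215) = 840.
From dy/dt = 0: 0.00362·840 - 0.494 = 0.0328z*, so z* = 2.55/0.0328 = 77.6.

x* ≈ 840, y* ≈ 18.1, z* ≈ 77.6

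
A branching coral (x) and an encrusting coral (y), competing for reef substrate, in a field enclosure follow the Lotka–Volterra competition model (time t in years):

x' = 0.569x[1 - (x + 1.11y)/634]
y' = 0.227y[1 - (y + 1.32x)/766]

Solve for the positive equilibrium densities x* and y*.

x* ≈ 465, y* ≈ 152

Setting both brackets to zero gives the nullclines x + 1.11y = 634 and 1.32x + y = 766.
Substituting y = 766 - 1.32x into the first: x(1 - 1.11·1.32) = 634 - 1.11·766.
So x* = -216/-0.465 = 465, and then y* = 766 - 1.32·465 = 152.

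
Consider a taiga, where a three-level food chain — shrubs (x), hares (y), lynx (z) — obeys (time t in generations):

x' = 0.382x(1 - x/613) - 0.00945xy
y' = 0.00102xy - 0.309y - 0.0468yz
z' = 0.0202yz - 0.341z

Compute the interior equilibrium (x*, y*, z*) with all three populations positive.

x* ≈ 357, y* ≈ 16.9, z* ≈ 1.18

From dz/dt = 0: 0.0202y* = 0.341, so y* = 16.9.
From dx/dt = 0: 0.382(1 - x*/613) = 0.00945·16.9, giving x* = 613·(1 - 0.418) = 357.
From dy/dt = 0: 0.00102·357 - 0.309 = 0.0468z*, so z* = 0.0551/0.0468 = 1.18.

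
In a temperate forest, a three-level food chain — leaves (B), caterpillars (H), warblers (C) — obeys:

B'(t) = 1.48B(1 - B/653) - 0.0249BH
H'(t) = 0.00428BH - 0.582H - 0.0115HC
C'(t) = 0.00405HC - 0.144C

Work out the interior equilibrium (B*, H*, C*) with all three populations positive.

From dC/dt = 0: 0.00405H* = 0.144, so H* = 35.6.
From dB/dt = 0: 1.48(1 - B*/653) = 0.0249·35.6, giving B* = 653·(1 - 0.598) = 262.
From dH/dt = 0: 0.00428·262 - 0.582 = 0.0115C*, so C* = 0.541/0.0115 = 47.

B* ≈ 262, H* ≈ 35.6, C* ≈ 47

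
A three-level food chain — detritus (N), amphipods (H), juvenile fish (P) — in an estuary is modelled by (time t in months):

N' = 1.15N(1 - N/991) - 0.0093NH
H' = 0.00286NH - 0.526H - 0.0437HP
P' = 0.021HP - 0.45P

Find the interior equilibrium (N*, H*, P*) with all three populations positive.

From dP/dt = 0: 0.021H* = 0.45, so H* = 21.4.
From dN/dt = 0: 1.15(1 - N*/991) = 0.0093·21.4, giving N* = 991·(1 - 0.173) = 819.
From dH/dt = 0: 0.00286·819 - 0.526 = 0.0437P*, so P* = 1.82/0.0437 = 41.6.

N* ≈ 819, H* ≈ 21.4, P* ≈ 41.6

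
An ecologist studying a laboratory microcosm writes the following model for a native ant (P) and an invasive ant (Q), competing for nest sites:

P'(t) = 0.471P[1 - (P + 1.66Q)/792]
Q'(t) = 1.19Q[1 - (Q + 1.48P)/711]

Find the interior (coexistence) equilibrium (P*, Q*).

Setting both brackets to zero gives the nullclines P + 1.66Q = 792 and 1.48P + Q = 711.
Substituting Q = 711 - 1.48P into the first: P(1 - 1.66·1.48) = 792 - 1.66·711.
So P* = -388/-1.46 = 267, and then Q* = 711 - 1.48·267 = 317.

P* ≈ 267, Q* ≈ 317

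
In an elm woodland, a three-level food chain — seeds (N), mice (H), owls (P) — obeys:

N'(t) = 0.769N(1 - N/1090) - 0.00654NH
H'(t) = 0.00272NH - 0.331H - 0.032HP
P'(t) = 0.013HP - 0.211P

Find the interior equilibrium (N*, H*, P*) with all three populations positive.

N* ≈ 940, H* ≈ 16.2, P* ≈ 69.5

From dP/dt = 0: 0.013H* = 0.211, so H* = 16.2.
From dN/dt = 0: 0.769(1 - N*/1090) = 0.00654·16.2, giving N* = 1090·(1 - 0.138) = 940.
From dH/dt = 0: 0.00272·940 - 0.331 = 0.032P*, so P* = 2.22/0.032 = 69.5.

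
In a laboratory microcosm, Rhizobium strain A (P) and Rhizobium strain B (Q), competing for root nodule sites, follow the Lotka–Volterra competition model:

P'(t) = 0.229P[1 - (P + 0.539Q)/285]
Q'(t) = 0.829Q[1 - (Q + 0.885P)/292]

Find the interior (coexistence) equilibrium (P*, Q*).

P* ≈ 244, Q* ≈ 76.1

Setting both brackets to zero gives the nullclines P + 0.539Q = 285 and 0.885P + Q = 292.
Substituting Q = 292 - 0.885P into the first: P(1 - 0.539·0.885) = 285 - 0.539·292.
So P* = 128/0.523 = 244, and then Q* = 292 - 0.885·244 = 76.1.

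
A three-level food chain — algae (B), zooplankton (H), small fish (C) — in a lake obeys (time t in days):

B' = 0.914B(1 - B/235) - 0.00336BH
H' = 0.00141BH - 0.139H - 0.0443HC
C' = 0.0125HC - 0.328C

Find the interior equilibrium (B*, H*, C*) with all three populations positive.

From dC/dt = 0: 0.0125H* = 0.328, so H* = 26.2.
From dB/dt = 0: 0.914(1 - B*/235) = 0.00336·26.2, giving B* = 235·(1 - 0.0965) = 212.
From dH/dt = 0: 0.00141·212 - 0.139 = 0.0443C*, so C* = 0.16/0.0443 = 3.62.

B* ≈ 212, H* ≈ 26.2, C* ≈ 3.62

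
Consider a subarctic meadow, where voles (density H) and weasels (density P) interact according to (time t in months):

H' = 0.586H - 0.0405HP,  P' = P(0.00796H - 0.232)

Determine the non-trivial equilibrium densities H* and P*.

Set dP/dt = 0 with P > 0: 0.00796H - 0.232 = 0, so H* = 0.232/0.00796 = 29.1.
Set dH/dt = 0 with H > 0: 0.586 - 0.0405P = 0, so P* = 0.586/0.0405 = 14.5.

H* ≈ 29.1, P* ≈ 14.5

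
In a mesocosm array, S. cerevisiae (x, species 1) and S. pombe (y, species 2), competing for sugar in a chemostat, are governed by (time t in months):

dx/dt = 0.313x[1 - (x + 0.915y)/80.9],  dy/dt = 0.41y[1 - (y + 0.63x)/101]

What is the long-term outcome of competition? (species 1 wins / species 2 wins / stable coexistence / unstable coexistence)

species 2 excludes species 1

Compare the nullcline intercepts: K1/α12 = 80.9/0.915 = 88.4 < K2 = 101; K2/α21 = 101/0.63 = 160 > K1 = 80.9.
Since the inequalities point opposite ways, species 2 can invade but species 1 cannot.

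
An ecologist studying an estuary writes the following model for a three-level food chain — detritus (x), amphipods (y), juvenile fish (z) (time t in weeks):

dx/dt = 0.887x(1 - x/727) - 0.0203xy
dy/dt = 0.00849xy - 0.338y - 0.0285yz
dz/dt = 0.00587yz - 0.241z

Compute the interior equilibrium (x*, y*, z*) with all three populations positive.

x* ≈ 43.9, y* ≈ 41.1, z* ≈ 1.22

From dz/dt = 0: 0.00587y* = 0.241, so y* = 41.1.
From dx/dt = 0: 0.887(1 - x*/727) = 0.0203·41.1, giving x* = 727·(1 - 0.94) = 43.9.
From dy/dt = 0: 0.00849·43.9 - 0.338 = 0.0285z*, so z* = 0.0347/0.0285 = 1.22.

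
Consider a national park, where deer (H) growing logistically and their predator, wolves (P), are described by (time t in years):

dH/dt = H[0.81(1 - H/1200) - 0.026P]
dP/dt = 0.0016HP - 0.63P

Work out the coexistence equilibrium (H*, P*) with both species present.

H* ≈ 394, P* ≈ 20.9

From dP/dt = 0 with P > 0: 0.0016H* = 0.63, so H* = 394.
Substitute into dH/dt = 0: 0.81(1 - 394/1200) = 0.026P*.
The bracket is 0.672, giving P* = 0.544/0.026 = 20.9.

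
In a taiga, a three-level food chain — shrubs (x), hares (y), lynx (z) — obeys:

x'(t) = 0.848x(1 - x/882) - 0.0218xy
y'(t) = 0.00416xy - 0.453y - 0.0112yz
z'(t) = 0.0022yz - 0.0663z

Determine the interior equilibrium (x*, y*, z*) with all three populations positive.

x* ≈ 199, y* ≈ 30.1, z* ≈ 33.4

From dz/dt = 0: 0.0022y* = 0.0663, so y* = 30.1.
From dx/dt = 0: 0.848(1 - x*/882) = 0.0218·30.1, giving x* = 882·(1 - 0.775) = 199.
From dy/dt = 0: 0.00416·199 - 0.453 = 0.0112z*, so z* = 0.374/0.0112 = 33.4.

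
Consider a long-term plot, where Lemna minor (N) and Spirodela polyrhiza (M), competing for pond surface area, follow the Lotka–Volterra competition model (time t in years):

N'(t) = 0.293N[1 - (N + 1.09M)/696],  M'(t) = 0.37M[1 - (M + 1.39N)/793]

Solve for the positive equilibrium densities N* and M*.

Setting both brackets to zero gives the nullclines N + 1.09M = 696 and 1.39N + M = 793.
Substituting M = 793 - 1.39N into the first: N(1 - 1.09·1.39) = 696 - 1.09·793.
So N* = -168/-0.515 = 327, and then M* = 793 - 1.39·327 = 339.

N* ≈ 327, M* ≈ 339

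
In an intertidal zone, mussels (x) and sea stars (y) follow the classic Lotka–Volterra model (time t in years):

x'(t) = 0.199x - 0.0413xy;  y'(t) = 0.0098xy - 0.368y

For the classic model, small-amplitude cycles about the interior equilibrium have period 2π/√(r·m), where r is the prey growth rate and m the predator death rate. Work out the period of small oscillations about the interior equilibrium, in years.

T ≈ 23.2 years

Here r = 0.199 and m = 0.368, so r·m = 0.0732.
ω = √0.0732 = 0.271 per year, hence T = 2π/ω ≈ 23.2 years.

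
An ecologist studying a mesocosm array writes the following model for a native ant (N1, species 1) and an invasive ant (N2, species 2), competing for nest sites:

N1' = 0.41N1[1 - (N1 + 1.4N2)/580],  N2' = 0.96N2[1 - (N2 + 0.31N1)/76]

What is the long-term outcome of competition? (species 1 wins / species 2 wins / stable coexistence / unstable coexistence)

species 1 excludes species 2

Compare the nullcline intercepts: K1/α12 = 580/1.4 = 414 > K2 = 76; K2/α21 = 76/0.31 = 245 < K1 = 580.
Since the inequalities point opposite ways, species 1 can invade but species 2 cannot.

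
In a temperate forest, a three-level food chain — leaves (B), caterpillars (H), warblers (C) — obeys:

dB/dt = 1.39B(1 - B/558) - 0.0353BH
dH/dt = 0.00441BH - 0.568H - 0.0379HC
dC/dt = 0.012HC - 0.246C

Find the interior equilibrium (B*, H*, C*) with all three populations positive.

From dC/dt = 0: 0.012H* = 0.246, so H* = 20.5.
From dB/dt = 0: 1.39(1 - B*/558) = 0.0353·20.5, giving B* = 558·(1 - 0.521) = 267.
From dH/dt = 0: 0.00441·267 - 0.568 = 0.0379C*, so C* = 0.612/0.0379 = 16.1.

B* ≈ 267, H* ≈ 20.5, C* ≈ 16.1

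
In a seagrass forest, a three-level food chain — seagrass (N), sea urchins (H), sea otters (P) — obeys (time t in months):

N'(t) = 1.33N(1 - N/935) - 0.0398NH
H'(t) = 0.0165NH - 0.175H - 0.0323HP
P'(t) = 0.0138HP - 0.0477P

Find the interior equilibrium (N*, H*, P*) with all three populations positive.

From dP/dt = 0: 0.0138H* = 0.0477, so H* = 3.46.
From dN/dt = 0: 1.33(1 - N*/935) = 0.0398·3.46, giving N* = 935·(1 - 0.103) = 838.
From dH/dt = 0: 0.0165·838 - 0.175 = 0.0323P*, so P* = 13.7/0.0323 = 423.

N* ≈ 838, H* ≈ 3.46, P* ≈ 423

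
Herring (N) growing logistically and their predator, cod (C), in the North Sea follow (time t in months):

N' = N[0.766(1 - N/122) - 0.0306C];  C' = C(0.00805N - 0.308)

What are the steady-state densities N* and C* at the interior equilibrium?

From dC/dt = 0 with C > 0: 0.00805N* = 0.308, so N* = 38.3.
Substitute into dN/dt = 0: 0.766(1 - 38.3/122) = 0.0306C*.
The bracket is 0.686, giving C* = 0.526/0.0306 = 17.2.

N* ≈ 38.3, C* ≈ 17.2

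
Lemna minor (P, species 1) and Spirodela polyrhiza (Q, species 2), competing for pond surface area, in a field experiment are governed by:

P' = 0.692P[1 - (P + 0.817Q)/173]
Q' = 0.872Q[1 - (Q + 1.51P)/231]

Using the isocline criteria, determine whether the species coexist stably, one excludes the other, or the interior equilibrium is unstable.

unstable coexistence (outcome depends on initial conditions)

Compare the nullcline intercepts: K1/α12 = 173/0.817 = 212 < K2 = 231; K2/α21 = 231/1.51 = 153 < K1 = 173.
Since both are reversed, neither can invade when rare; the interior point is a saddle.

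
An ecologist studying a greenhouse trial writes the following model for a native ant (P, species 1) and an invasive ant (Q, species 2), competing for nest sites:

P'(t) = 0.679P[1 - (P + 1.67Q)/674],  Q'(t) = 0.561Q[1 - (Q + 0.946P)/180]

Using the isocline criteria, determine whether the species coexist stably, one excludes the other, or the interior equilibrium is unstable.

species 1 excludes species 2

Compare the nullcline intercepts: K1/α12 = 674/1.67 = 404 > K2 = 180; K2/α21 = 180/0.946 = 190 < K1 = 674.
Since the inequalities point opposite ways, species 1 can invade but species 2 cannot.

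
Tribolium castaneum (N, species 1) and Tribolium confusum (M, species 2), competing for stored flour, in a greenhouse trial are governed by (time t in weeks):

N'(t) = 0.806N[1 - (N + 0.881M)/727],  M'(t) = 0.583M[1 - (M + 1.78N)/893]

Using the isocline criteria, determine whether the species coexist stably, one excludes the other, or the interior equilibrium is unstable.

unstable coexistence (outcome depends on initial conditions)

Compare the nullcline intercepts: K1/α12 = 727/0.881 = 825 < K2 = 893; K2/α21 = 893/1.78 = 502 < K1 = 727.
Since both are reversed, neither can invade when rare; the interior point is a saddle.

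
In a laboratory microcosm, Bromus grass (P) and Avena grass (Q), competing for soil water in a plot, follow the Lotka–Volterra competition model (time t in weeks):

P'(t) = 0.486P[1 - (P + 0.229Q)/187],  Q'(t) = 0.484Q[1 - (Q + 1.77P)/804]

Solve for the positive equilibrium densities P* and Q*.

Setting both brackets to zero gives the nullclines P + 0.229Q = 187 and 1.77P + Q = 804.
Substituting Q = 804 - 1.77P into the first: P(1 - 0.229·1.77) = 187 - 0.229·804.
So P* = 2.88/0.595 = 4.85, and then Q* = 804 - 1.77·4.85 = 795.

P* ≈ 4.85, Q* ≈ 795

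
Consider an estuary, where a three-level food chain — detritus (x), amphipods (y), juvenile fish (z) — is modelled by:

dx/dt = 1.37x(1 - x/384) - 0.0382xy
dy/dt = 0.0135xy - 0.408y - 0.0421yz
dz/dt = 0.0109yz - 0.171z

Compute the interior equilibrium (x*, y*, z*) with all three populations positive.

From dz/dt = 0: 0.0109y* = 0.171, so y* = 15.7.
From dx/dt = 0: 1.37(1 - x*/384) = 0.0382·15.7, giving x* = 384·(1 - 0.437) = 216.
From dy/dt = 0: 0.0135·216 - 0.408 = 0.0421z*, so z* = 2.51/0.0421 = 59.6.

x* ≈ 216, y* ≈ 15.7, z* ≈ 59.6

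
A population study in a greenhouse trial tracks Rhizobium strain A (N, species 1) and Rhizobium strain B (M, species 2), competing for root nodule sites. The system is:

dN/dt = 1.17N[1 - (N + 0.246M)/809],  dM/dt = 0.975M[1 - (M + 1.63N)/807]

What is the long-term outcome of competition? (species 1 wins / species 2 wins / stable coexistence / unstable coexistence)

species 1 excludes species 2

Compare the nullcline intercepts: K1/α12 = 809/0.246 = 3290 > K2 = 807; K2/α21 = 807/1.63 = 495 < K1 = 809.
Since the inequalities point opposite ways, species 1 can invade but species 2 cannot.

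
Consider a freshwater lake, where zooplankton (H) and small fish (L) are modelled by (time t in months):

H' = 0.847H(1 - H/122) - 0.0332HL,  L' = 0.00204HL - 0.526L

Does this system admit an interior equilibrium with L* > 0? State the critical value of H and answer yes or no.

Threshold H = 258; K < 258, so no, the predator goes extinct.

The predator equation gives dL/dt > 0 only when H > 0.526/0.00204 = 258.
Without the predator, H → K = 122. Since 122 < 258, the predator cannot invade.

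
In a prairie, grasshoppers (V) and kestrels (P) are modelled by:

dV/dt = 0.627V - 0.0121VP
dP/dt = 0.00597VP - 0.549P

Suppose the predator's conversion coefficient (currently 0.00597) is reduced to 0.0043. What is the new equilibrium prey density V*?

V* ≈ 128

At the interior fixed point, setting dP/dt = 0 with P > 0 fixes V* = (predator death rate)/(VP coefficient) — independent of the other coefficients.
With the change, V* = 0.549/0.0043 = 128; it rises from 92.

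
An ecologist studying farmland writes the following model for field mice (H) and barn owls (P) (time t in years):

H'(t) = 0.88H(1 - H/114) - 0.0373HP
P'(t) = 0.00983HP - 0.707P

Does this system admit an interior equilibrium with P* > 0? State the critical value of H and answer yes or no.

The predator equation gives dP/dt > 0 only when H > 0.707/0.00983 = 71.9.
Without the predator, H → K = 114. Since 114 > 71.9, the predator can invade and persist.

Threshold H = 71.9; K > 71.9, so yes, the predator persists.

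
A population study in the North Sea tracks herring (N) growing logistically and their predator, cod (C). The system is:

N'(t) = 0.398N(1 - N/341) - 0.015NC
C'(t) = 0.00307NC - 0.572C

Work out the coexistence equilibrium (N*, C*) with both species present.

From dC/dt = 0 with C > 0: 0.00307N* = 0.572, so N* = 186.
Substitute into dN/dt = 0: 0.398(1 - 186/341) = 0.015C*.
The bracket is 0.454, giving C* = 0.181/0.015 = 12.

N* ≈ 186, C* ≈ 12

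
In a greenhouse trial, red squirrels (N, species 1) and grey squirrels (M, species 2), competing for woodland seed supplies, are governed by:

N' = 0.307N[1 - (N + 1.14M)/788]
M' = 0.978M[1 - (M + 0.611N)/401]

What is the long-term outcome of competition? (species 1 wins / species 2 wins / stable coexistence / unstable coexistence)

species 1 excludes species 2

Compare the nullcline intercepts: K1/α12 = 788/1.14 = 691 > K2 = 401; K2/α21 = 401/0.611 = 656 < K1 = 788.
Since the inequalities point opposite ways, species 1 can invade but species 2 cannot.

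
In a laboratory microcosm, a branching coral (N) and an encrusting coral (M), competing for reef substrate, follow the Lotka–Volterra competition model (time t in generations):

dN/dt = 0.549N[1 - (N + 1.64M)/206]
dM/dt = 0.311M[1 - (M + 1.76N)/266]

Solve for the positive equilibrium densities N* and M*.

N* ≈ 122, M* ≈ 51.2

Setting both brackets to zero gives the nullclines N + 1.64M = 206 and 1.76N + M = 266.
Substituting M = 266 - 1.76N into the first: N(1 - 1.64·1.76) = 206 - 1.64·266.
So N* = -230/-1.89 = 122, and then M* = 266 - 1.76·122 = 51.2.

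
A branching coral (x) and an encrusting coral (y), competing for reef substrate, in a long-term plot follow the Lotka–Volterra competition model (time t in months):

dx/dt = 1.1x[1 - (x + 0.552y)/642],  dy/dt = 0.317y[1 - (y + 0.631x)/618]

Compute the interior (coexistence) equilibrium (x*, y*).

x* ≈ 462, y* ≈ 327

Setting both brackets to zero gives the nullclines x + 0.552y = 642 and 0.631x + y = 618.
Substituting y = 618 - 0.631x into the first: x(1 - 0.552·0.631) = 642 - 0.552·618.
So x* = 301/0.652 = 462, and then y* = 618 - 0.631·462 = 327.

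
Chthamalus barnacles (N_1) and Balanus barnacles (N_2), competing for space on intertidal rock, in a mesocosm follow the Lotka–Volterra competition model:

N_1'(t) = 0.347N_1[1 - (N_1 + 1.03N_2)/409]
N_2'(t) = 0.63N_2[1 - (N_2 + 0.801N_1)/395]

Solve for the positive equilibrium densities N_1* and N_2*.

N_1* ≈ 12.3, N_2* ≈ 385

Setting both brackets to zero gives the nullclines N_1 + 1.03N_2 = 409 and 0.801N_1 + N_2 = 395.
Substituting N_2 = 395 - 0.801N_1 into the first: N_1(1 - 1.03·0.801) = 409 - 1.03·395.
So N_1* = 2.15/0.175 = 12.3, and then N_2* = 395 - 0.801·12.3 = 385.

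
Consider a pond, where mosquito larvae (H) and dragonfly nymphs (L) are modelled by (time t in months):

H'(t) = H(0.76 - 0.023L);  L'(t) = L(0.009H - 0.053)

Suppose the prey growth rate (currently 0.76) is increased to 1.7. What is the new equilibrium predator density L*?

L* ≈ 73.9

At the interior fixed point, setting dH/dt = 0 with H > 0 fixes L* = (prey growth rate)/(HL coefficient) — independent of the other coefficients.
With the change, L* = 1.7/0.023 = 73.9; it rises from 33.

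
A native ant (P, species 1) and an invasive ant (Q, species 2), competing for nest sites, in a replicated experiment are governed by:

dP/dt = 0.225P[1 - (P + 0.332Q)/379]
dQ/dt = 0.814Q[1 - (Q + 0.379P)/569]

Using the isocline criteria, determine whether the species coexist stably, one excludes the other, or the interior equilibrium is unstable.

stable coexistence

Compare the nullcline intercepts: K1/α12 = 379/0.332 = 1140 > K2 = 569; K2/α21 = 569/0.379 = 1500 > K1 = 379.
Since both inequalities hold, each species can invade when rare, so the interior equilibrium is stable.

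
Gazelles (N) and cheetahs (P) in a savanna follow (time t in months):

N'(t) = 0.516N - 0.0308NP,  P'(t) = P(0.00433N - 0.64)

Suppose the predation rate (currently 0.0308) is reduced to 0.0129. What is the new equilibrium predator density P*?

At the interior fixed point, setting dN/dt = 0 with N > 0 fixes P* = (prey growth rate)/(NP coefficient) — independent of the other coefficients.
With the change, P* = 0.516/0.0129 = 40; it rises from 16.8.

P* ≈ 40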